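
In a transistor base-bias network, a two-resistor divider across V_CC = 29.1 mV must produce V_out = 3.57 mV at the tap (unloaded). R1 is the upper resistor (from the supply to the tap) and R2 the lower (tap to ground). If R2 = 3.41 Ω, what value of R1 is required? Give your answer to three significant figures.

V_out/V_CC = R2/(R1+R2) = 0.1227.
So R1 = R2 · (V_CC/V_out − 1) = 3.41 × (29.1/3.57 − 1) = 3.41 × 7.151 = 24.39 Ω.

R1 ≈ 24.4 Ω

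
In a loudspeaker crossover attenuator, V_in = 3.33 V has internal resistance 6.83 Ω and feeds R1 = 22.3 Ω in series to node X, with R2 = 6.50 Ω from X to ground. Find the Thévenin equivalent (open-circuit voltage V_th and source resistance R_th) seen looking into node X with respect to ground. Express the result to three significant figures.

R1' = 6.83 + 22.3 = 29.13 Ω (source resistance + R1).
V_th is the unloaded tap voltage: V_in · R2/(R1'+R2) = 3.33 × 0.1824 = 0.6075 V.
With V_in suppressed (replaced by a short), R_th = R1' ‖ R2 = (29.13 × 6.50)/(29.13 + 6.50) = 5.314 Ω.

V_th ≈ 0.607 V, R_th ≈ 5.31 Ω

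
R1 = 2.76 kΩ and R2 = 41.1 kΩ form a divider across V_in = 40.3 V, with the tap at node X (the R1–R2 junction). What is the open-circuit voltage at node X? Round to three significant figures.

V_th is the unloaded tap voltage: V_in · R2/(R1+R2) = 40.3 × 0.9371 = 37.76 V.

V_th ≈ 37.8 V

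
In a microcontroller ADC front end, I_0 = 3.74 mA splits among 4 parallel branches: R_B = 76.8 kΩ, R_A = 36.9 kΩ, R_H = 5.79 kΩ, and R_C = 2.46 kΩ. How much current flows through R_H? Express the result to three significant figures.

Conductances: ΣG = 1/76.8 + 1/36.9 + 1/5.79 + 1/2.46 = 0.6193 (1/kΩ).
By the current-divider rule, I = I_0 · G_k/ΣG = 3.74 × 0.2789 = 1.043 mA.

I ≈ 1.04 mA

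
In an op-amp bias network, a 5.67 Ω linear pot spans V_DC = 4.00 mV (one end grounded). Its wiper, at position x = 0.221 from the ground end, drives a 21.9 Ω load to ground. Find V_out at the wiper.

V_out ≈ 0.846 mV

Lower segment x·R_p = 1.253 Ω; upper segment (1−x)·R_p = 4.417 Ω.
R_L loads the lower segment: effective lower R = 1.185 Ω.
Then V_out = V_DC · 1.185/(4.417 + 1.185) = 0.8463 mV.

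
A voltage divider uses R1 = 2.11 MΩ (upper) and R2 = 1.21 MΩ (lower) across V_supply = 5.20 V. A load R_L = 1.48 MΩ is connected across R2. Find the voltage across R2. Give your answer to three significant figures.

R2 ‖ R_L = (1.21 × 1.48)/(1.21 + 1.48) = 0.6657 MΩ.
Now apply the divider: V_out = 5.20 × 0.2398 = 1.247 V.

V_out ≈ 1.25 V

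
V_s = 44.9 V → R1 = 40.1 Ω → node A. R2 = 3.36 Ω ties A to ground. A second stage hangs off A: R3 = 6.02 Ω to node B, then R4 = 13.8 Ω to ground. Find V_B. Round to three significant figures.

V_B ≈ 2.09 V

Looking into the second stage from A: R3 + R4 = 19.82 Ω appears in parallel with R2.
R2 ‖ (R3+R4) = 2.873 Ω.
V_A = 44.9 × 2.873/(40.1 + 2.873) = 3.002 V.
Stage 2 is unloaded, so V_B = V_A · R4/(R3+R4) = 3.002 × 13.8/19.82 = 2.090 V.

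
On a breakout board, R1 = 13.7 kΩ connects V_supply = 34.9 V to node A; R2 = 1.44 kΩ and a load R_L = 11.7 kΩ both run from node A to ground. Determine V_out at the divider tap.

V_out ≈ 2.99 V

The load sits in parallel with R2, giving an effective lower resistance R2' = R2·R_L/(R2+R_L) = 1.282 kΩ.
Voltage divider with the loaded lower leg: V_out = 34.9 × 1.282/(13.7 + 1.282) = 34.9 × 0.08558 = 2.987 V.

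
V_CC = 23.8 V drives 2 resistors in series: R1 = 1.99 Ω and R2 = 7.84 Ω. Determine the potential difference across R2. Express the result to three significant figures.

V ≈ 19.0 V

ΣR = 1.99 + 7.84 = 9.830 Ω.
V = V_CC · R/ΣR = 23.8 × 0.7976 = 18.98 V.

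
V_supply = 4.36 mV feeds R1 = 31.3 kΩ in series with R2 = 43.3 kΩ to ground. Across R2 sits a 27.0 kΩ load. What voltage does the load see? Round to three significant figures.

V_out ≈ 1.51 mV

R2 ‖ R_L = (43.3 × 27.0)/(43.3 + 27.0) = 16.63 kΩ.
Then V_out = V_supply · R2'/(R1 + R2') = 4.36 × 16.63/47.93 = 1.513 mV.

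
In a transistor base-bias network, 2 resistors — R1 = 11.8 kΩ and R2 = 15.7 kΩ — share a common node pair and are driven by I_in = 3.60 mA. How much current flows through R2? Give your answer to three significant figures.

I ≈ 1.54 mA

For two parallel branches, I_k = I_in · (other R)/(sum of R).
I(R2) = 3.60 × 11.8/(11.8 + 15.7) = 3.60 × 0.4291 = 1.545 mA.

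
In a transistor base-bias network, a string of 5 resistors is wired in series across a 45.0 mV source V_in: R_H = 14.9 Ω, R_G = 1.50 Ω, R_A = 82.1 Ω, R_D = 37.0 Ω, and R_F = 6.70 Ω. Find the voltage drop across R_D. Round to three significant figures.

V ≈ 11.7 mV

ΣR = 14.9 + 1.50 + 82.1 + 37.0 + 6.70 = 142.2 Ω.
By the voltage-divider rule, V = 45.0 × 37.00/142.2 = 11.71 mV.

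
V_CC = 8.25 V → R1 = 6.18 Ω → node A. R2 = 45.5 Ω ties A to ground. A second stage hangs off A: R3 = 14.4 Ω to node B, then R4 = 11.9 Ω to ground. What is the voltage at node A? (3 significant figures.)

Node A sees R2 in parallel with the series input of stage 2, R3 + R4 = 26.30 Ω.
R2 ‖ (R3+R4) = 16.67 Ω.
V_A = 8.25 × 16.67/(6.18 + 16.67) = 6.018 V.

V_A ≈ 6.02 V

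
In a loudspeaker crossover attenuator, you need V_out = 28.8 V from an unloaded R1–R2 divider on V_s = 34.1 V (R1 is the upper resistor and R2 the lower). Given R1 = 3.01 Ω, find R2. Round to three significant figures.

The divider ratio is R2/(R1+R2) = 28.8/34.1 = 0.8446.
So R2 = R1 · V_out/(V_s − V_out) = 3.01 × 28.8/(34.1 − 28.8) = 3.01 × 5.434 = 16.36 Ω.

R2 ≈ 16.4 Ω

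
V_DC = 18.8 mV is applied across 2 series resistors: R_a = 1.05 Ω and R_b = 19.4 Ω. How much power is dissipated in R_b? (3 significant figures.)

P ≈ 16.4 µW

ΣR = 20.45 Ω → I = 18.8/20.45 = 0.9193 mA.
P(R_b) = I²·R_b = (0.9193)² × 19.4 = 16.40 µW.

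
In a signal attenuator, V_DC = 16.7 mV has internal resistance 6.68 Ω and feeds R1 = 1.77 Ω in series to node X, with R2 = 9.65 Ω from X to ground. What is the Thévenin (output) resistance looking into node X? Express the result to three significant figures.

R_th ≈ 4.51 Ω

R1' = 6.68 + 1.77 = 8.450 Ω (source resistance + R1).
Looking into X with the source shorted: R_th = R1'·R2/(R1'+R2) = 8.450 × 9.65/18.10 = 4.505 Ω.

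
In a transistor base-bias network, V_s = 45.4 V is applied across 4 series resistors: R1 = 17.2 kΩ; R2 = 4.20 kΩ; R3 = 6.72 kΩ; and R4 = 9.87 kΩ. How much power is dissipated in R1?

The common current is I = 45.4/37.99 = 1.195 mA.
P(R1) = I²·R1 = (1.195)² × 17.2 = 24.56 mW.

P ≈ 24.6 mW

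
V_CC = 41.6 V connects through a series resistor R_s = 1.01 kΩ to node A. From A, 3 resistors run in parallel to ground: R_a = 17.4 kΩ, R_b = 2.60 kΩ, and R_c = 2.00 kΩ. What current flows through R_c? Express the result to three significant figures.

I ≈ 10.7 mA

Parallel bank: R_p = 1/(1/17.4 + 1/2.60 + 1/2.00) = 1.061 kΩ.
V_A = 41.6 × 1.061/2.071 = 21.32 V.
Branch current I = V_A/R_c = 21.32/2.00 = 10.66 mA.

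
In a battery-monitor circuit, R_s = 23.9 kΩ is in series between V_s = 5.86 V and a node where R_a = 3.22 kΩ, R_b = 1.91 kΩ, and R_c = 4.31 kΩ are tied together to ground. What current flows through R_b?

I ≈ 0.116 mA

Parallel bank: R_p = 1/(1/3.22 + 1/1.91 + 1/4.31) = 0.9380 kΩ.
V_A by voltage divider: V_A = 5.86 × 0.9380/(23.9 + 0.9380) = 0.2213 V.
I(R_b) = V_A / R_b = 0.2213/1.91 = 0.1159 mA.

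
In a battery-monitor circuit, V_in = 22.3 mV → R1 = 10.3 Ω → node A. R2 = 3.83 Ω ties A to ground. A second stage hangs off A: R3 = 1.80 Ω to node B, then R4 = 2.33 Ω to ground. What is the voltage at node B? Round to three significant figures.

V_B ≈ 2.03 mV

The second stage (R3 + R4 = 4.130 Ω) loads node A in parallel with R2.
Effective lower resistance at A: R2 ‖ 4.130 = 1.987 Ω.
First divider: V_A = V_in · 1.987/(10.3 + 1.987) = 3.607 mV.
Stage 2 is unloaded, so V_B = V_A · R4/(R3+R4) = 3.607 × 2.33/4.130 = 2.035 mV.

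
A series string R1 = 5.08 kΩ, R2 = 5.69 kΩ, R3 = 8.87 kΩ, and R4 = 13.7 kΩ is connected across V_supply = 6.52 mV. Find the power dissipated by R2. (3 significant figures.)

P ≈ 0.218 nW

The common current is I = 6.52/33.34 = 0.1956 µA.
P(R2) = I²·R2 = (0.1956)² × 5.69 = 0.2176 nW.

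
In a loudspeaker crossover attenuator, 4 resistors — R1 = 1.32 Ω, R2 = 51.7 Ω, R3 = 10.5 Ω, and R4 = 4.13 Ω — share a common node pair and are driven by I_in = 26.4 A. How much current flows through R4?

I ≈ 5.74 A

ΣG = 1/1.32 + 1/51.7 + 1/10.5 + 1/4.13 = 1.114.
Current divider: I(R4) = I_in · G_k/ΣG = 26.4 × (0.2421/1.114) = 26.4 × 0.2173 = 5.737 A.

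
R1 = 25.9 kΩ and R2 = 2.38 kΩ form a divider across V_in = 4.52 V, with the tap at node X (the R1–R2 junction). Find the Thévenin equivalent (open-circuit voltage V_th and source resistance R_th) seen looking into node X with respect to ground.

V_th ≈ 0.380 V, R_th ≈ 2.18 kΩ

With X open, the divider is unloaded: V_th = 4.52 × 2.38/28.28 = 0.3804 V.
Zeroing V_in shorts the top of R1 to ground, so R_th = R1 ‖ R2 = 2.180 kΩ.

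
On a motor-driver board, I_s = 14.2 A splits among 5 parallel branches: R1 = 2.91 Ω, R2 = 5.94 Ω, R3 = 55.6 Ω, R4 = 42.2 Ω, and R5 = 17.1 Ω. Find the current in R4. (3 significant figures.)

I ≈ 0.550 A

Total conductance ΣG = 1/2.91 + 1/5.94 + 1/55.6 + 1/42.2 + 1/17.1 = 0.6122 (units of 1/Ω).
R4 takes the fraction G_k/ΣG = 0.02370/0.6122 = 0.03871, so I = 14.2 × 0.03871 = 0.5497 A.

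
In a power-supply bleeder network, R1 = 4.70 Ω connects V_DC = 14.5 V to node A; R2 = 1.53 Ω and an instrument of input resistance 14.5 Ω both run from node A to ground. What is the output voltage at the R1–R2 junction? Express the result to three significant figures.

V_out ≈ 3.30 V

The load sits in parallel with R2, giving an effective lower resistance R2' = R2·R_L/(R2+R_L) = 1.384 Ω.
Now apply the divider: V_out = 14.5 × 0.2275 = 3.298 V.
(Unloaded it would be 3.56 V; the load pulls it down.)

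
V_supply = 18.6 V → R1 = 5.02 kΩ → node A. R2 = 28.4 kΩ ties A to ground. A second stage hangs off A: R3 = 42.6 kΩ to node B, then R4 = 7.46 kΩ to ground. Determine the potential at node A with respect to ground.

V_A ≈ 14.6 V

Node A sees R2 in parallel with the series input of stage 2, R3 + R4 = 50.06 kΩ.
Effective lower resistance at A: R2 ‖ 50.06 = 18.12 kΩ.
V_A = 18.6 × 18.12/(5.02 + 18.12) = 14.56 V.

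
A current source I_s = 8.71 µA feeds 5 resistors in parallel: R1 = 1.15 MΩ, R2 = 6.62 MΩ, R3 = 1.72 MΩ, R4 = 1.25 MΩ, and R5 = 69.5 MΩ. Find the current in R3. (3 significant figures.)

I ≈ 2.10 µA

Conductances: ΣG = 1/1.15 + 1/6.62 + 1/1.72 + 1/1.25 + 1/69.5 = 2.416 (1/MΩ).
By the current-divider rule, I = I_s · G_k/ΣG = 8.71 × 0.2406 = 2.096 µA.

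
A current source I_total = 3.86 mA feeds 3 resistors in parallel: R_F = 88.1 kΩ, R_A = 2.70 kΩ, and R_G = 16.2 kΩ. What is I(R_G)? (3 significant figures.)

ΣG = 1/88.1 + 1/2.70 + 1/16.2 = 0.4434.
R_G takes the fraction G_k/ΣG = 0.06173/0.4434 = 0.1392, so I = 3.86 × 0.1392 = 0.5373 mA.

I ≈ 0.537 mA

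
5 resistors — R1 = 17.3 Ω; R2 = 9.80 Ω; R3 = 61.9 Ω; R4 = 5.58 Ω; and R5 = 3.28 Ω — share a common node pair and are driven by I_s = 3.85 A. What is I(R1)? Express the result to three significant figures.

Total conductance ΣG = 1/17.3 + 1/9.80 + 1/61.9 + 1/5.58 + 1/3.28 = 0.6601 (units of 1/Ω).
Current divider: I(R1) = I_s · G_k/ΣG = 3.85 × (0.05780/0.6601) = 3.85 × 0.08757 = 0.3371 A.

I ≈ 0.337 A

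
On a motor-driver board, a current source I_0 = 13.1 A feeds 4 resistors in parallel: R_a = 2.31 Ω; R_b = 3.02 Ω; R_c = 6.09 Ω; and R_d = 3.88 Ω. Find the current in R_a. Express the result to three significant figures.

I ≈ 4.78 A

Conductances: ΣG = 1/2.31 + 1/3.02 + 1/6.09 + 1/3.88 = 1.186 (1/Ω).
Current divider: I(R_a) = I_0 · G_k/ΣG = 13.1 × (0.4329/1.186) = 13.1 × 0.3650 = 4.782 A.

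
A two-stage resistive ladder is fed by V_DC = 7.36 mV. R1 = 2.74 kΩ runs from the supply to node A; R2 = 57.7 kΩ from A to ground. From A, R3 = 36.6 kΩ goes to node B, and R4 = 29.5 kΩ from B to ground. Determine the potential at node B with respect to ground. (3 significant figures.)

V_B ≈ 3.02 mV

The second stage (R3 + R4 = 66.10 kΩ) loads node A in parallel with R2.
R2 ‖ (R3+R4) = 30.81 kΩ.
V_A = 7.36 × 30.81/(2.74 + 30.81) = 6.759 mV.
V_B = V_A × 0.4463 = 3.016 mV.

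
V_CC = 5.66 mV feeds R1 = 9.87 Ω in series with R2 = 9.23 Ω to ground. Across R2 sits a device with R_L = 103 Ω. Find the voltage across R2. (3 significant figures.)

V_out ≈ 2.61 mV

The load sits in parallel with R2, giving an effective lower resistance R2' = R2·R_L/(R2+R_L) = 8.471 Ω.
Now apply the divider: V_out = 5.66 × 0.4619 = 2.614 mV.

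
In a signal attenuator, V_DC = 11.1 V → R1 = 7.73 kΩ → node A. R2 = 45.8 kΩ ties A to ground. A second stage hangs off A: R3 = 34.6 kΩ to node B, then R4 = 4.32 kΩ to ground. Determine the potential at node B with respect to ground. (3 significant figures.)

The second stage (R3 + R4 = 38.92 kΩ) loads node A in parallel with R2.
R2 ‖ (R3+R4) = 21.04 kΩ.
So V_A = 11.1 × 0.7313 = 8.118 V.
Then the unloaded second divider: V_B = V_A × R4/(R3+R4) = 8.118 × 0.1110 = 0.9010 V.

V_B ≈ 0.901 V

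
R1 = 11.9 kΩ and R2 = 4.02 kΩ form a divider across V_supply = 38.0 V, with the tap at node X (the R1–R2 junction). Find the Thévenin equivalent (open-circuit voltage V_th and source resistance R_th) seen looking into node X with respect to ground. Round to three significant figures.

V_th ≈ 9.60 V, R_th ≈ 3.00 kΩ

With X open, the divider is unloaded: V_th = 38.0 × 4.02/15.92 = 9.595 V.
Zeroing V_supply shorts the top of R1 to ground, so R_th = R1 ‖ R2 = 3.005 kΩ.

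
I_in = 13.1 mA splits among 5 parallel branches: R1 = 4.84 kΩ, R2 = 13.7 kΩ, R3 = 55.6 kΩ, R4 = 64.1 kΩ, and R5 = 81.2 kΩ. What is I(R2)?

Conductances: ΣG = 1/4.84 + 1/13.7 + 1/55.6 + 1/64.1 + 1/81.2 = 0.3255 (1/kΩ).
Current divider: I(R2) = I_in · G_k/ΣG = 13.1 × (0.07299/0.3255) = 13.1 × 0.2242 = 2.938 mA.

I ≈ 2.94 mA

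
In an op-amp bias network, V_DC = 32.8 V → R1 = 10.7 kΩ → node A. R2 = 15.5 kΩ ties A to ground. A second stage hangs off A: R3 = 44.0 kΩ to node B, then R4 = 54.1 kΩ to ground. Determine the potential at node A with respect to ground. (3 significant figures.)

V_A ≈ 18.2 V

The second stage (R3 + R4 = 98.10 kΩ) loads node A in parallel with R2.
R2 ‖ (R3+R4) = 13.39 kΩ.
V_A = 32.8 × 13.39/(10.7 + 13.39) = 18.23 V.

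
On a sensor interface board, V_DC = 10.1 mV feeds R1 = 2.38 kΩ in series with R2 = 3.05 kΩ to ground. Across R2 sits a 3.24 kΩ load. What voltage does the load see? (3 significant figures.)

V_out ≈ 4.02 mV

First combine the lower leg with the load: R2 ‖ R_L = 1.571 kΩ.
Voltage divider with the loaded lower leg: V_out = 10.1 × 1.571/(2.38 + 1.571) = 10.1 × 0.3976 = 4.016 mV.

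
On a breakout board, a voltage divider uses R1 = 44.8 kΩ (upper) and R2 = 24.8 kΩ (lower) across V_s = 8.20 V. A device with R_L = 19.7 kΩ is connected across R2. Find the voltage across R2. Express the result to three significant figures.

R2 ‖ R_L = (24.8 × 19.7)/(24.8 + 19.7) = 10.98 kΩ.
Then V_out = V_s · R2'/(R1 + R2') = 8.20 × 10.98/55.78 = 1.614 V.
(Unloaded it would be 2.92 V; the load pulls it down.)

V_out ≈ 1.61 V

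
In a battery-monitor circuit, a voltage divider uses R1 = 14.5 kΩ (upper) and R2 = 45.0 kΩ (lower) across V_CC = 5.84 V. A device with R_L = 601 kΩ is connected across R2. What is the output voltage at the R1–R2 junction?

V_out ≈ 4.34 V

R2 ‖ R_L = (45.0 × 601)/(45.0 + 601) = 41.87 kΩ.
Then V_out = V_CC · R2'/(R1 + R2') = 5.84 × 41.87/56.37 = 4.338 V.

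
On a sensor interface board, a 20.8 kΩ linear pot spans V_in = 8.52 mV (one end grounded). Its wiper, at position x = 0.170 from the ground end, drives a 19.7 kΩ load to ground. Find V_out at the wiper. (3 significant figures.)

V_out ≈ 1.26 mV

Lower segment x·R_p = 3.536 kΩ; upper segment (1−x)·R_p = 17.26 kΩ.
(x·R_p) ‖ R_L = 2.998 kΩ.
Then V_out = V_in · 2.998/(17.26 + 2.998) = 1.261 mV.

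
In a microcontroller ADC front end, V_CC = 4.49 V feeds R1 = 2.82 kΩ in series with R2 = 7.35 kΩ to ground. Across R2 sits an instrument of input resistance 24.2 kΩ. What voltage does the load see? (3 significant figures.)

V_out ≈ 2.99 V

The load sits in parallel with R2, giving an effective lower resistance R2' = R2·R_L/(R2+R_L) = 5.638 kΩ.
Then V_out = V_CC · R2'/(R1 + R2') = 4.49 × 5.638/8.458 = 2.993 V.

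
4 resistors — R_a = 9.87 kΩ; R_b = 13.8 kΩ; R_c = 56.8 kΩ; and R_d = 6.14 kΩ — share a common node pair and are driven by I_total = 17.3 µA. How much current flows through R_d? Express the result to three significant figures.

I ≈ 7.95 µA

ΣG = 1/9.87 + 1/13.8 + 1/56.8 + 1/6.14 = 0.3543.
R_d takes the fraction G_k/ΣG = 0.1629/0.3543 = 0.4597, so I = 17.3 × 0.4597 = 7.954 µA.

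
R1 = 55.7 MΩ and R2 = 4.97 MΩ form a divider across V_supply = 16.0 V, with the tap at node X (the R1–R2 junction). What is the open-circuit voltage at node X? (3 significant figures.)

V_th is the unloaded tap voltage: V_supply · R2/(R1+R2) = 16.0 × 0.08192 = 1.311 V.

V_th ≈ 1.31 V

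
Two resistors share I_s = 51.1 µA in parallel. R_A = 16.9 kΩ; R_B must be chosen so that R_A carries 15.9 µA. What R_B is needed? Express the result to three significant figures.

R_B ≈ 7.63 kΩ

In a two-way split, I_A/I_s = R_B/(R_A + R_B).
With f = 0.3112, R_B = R_A · f/(1−f) = 16.9 × 0.4517 = 7.634 kΩ.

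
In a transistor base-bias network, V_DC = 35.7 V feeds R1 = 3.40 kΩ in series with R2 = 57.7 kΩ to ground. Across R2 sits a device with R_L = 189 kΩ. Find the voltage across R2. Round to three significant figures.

The load sits in parallel with R2, giving an effective lower resistance R2' = R2·R_L/(R2+R_L) = 44.20 kΩ.
Then V_out = V_DC · R2'/(R1 + R2') = 35.7 × 44.20/47.60 = 33.15 V.

V_out ≈ 33.2 V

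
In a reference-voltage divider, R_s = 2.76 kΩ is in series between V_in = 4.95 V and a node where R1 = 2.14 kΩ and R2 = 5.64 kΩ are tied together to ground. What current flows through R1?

I ≈ 0.832 mA

Combine the parallel branches: R_p = (1/2.14 + 1/5.64)⁻¹ = 1.551 kΩ.
V_A by voltage divider: V_A = 4.95 × 1.551/(2.76 + 1.551) = 1.781 V.
I(R1) = V_A / R1 = 1.781/2.14 = 0.8323 mA.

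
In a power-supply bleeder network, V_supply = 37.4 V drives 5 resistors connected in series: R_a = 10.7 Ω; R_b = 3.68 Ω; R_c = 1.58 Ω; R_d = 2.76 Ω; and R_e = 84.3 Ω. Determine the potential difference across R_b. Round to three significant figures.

V ≈ 1.34 V

ΣR = 10.7 + 3.68 + 1.58 + 2.76 + 84.3 = 103.0 Ω.
Voltage divider: V = V_supply · (3.680 / 103.0) = 37.4 × 0.03572 = 1.336 V.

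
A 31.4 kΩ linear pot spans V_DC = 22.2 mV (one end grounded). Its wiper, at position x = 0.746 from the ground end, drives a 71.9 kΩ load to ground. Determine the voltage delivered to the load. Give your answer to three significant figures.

Split the track: R_lower = x·R_p = 23.42 kΩ, R_upper = (1−x)·R_p = 7.976 kΩ.
(x·R_p) ‖ R_L = 17.67 kΩ.
Then V_out = V_DC · 17.67/(7.976 + 17.67) = 15.30 mV.

V_out ≈ 15.3 mV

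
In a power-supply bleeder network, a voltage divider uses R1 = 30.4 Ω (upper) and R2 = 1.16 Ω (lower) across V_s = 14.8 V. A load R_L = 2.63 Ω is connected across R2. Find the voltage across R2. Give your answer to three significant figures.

V_out ≈ 0.382 V

R2 ‖ R_L = (1.16 × 2.63)/(1.16 + 2.63) = 0.8050 Ω.
Then V_out = V_s · R2'/(R1 + R2') = 14.8 × 0.8050/31.20 = 0.3818 V.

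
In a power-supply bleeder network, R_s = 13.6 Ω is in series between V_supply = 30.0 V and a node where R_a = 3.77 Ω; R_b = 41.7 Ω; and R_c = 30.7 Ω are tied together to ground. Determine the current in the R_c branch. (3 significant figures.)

I ≈ 0.182 A

Parallel bank: R_p = 1/(1/3.77 + 1/41.7 + 1/30.7) = 3.107 Ω.
V_A = 30.0 × 3.107/16.71 = 5.580 V.
I(R_c) = V_A / R_c = 5.580/30.7 = 0.1818 A.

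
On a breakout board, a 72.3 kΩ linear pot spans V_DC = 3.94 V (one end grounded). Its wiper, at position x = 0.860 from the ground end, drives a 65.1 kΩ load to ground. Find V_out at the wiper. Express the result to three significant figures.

Lower segment x·R_p = 62.18 kΩ; upper segment (1−x)·R_p = 10.12 kΩ.
Lower segment in parallel with the load: 62.18 ‖ 65.1 = 31.80 kΩ.
V_out = 3.94 × 31.80/(10.12 + 31.80) = 2.989 V.

V_out ≈ 2.99 V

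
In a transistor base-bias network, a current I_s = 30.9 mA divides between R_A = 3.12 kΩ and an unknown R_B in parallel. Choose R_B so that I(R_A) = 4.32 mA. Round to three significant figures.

R_B ≈ 0.507 kΩ

In a two-way split, I_A/I_s = R_B/(R_A + R_B).
4.32/30.9 = R_B/(R_A + R_B) → R_B = R_A · (0.1398)/(1 − 0.1398) = 3.12 × 0.1625 = 0.5071 kΩ.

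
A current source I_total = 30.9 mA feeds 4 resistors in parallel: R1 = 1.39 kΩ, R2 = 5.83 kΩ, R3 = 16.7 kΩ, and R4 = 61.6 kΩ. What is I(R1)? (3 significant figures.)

I ≈ 23.0 mA

Total conductance ΣG = 1/1.39 + 1/5.83 + 1/16.7 + 1/61.6 = 0.9671 (units of 1/kΩ).
Current divider: I(R1) = I_total · G_k/ΣG = 30.9 × (0.7194/0.9671) = 30.9 × 0.7439 = 22.99 mA.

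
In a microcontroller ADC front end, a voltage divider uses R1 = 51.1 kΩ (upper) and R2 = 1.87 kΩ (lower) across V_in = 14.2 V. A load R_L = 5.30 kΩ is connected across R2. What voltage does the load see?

First combine the lower leg with the load: R2 ‖ R_L = 1.382 kΩ.
Voltage divider with the loaded lower leg: V_out = 14.2 × 1.382/(51.1 + 1.382) = 14.2 × 0.02634 = 0.3740 V.

V_out ≈ 0.374 V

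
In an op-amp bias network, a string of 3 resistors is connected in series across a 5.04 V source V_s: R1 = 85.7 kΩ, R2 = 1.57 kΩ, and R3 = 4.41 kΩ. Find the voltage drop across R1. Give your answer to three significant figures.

V ≈ 4.71 V

ΣR = 85.7 + 1.57 + 4.41 = 91.68 kΩ.
Voltage divider: V = V_s · (85.70 / 91.68) = 5.04 × 0.9348 = 4.711 V.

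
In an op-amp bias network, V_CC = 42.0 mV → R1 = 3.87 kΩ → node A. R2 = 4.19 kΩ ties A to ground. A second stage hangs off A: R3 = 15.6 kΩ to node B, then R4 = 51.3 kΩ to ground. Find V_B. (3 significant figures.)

V_B ≈ 16.3 mV

The second stage (R3 + R4 = 66.90 kΩ) loads node A in parallel with R2.
R2 ‖ (R3+R4) = 3.943 kΩ.
V_A = 42.0 × 3.943/(3.87 + 3.943) = 21.20 mV.
Then the unloaded second divider: V_B = V_A × R4/(R3+R4) = 21.20 × 0.7668 = 16.25 mV.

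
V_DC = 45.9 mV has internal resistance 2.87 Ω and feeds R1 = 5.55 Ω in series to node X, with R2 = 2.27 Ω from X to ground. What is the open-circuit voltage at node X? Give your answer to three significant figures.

R1' = 2.87 + 5.55 = 8.420 Ω (source resistance + R1).
With X open, the divider is unloaded: V_th = 45.9 × 2.27/10.69 = 9.747 mV.

V_th ≈ 9.75 mV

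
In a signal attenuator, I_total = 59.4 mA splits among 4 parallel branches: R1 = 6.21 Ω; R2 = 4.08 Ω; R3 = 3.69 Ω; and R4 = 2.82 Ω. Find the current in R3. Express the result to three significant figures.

Total conductance ΣG = 1/6.21 + 1/4.08 + 1/3.69 + 1/2.82 = 1.032 (units of 1/Ω).
R3 takes the fraction G_k/ΣG = 0.2710/1.032 = 0.2627, so I = 59.4 × 0.2627 = 15.60 mA.

I ≈ 15.6 mA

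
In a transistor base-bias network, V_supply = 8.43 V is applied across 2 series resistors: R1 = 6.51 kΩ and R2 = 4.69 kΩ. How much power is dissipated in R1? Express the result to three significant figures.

P ≈ 3.69 mW

ΣR = 11.20 kΩ → I = 8.43/11.20 = 0.7527 mA.
V(R1) = I·R = 4.900 V; P = V·I = 4.900 × 0.7527 = 3.688 mW.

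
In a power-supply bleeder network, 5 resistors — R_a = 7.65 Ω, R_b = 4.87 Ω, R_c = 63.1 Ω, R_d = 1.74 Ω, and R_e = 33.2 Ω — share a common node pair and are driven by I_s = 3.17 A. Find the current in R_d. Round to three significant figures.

I ≈ 1.90 A

Total conductance ΣG = 1/7.65 + 1/4.87 + 1/63.1 + 1/1.74 + 1/33.2 = 0.9567 (units of 1/Ω).
R_d takes the fraction G_k/ΣG = 0.5747/0.9567 = 0.6007, so I = 3.17 × 0.6007 = 1.904 A.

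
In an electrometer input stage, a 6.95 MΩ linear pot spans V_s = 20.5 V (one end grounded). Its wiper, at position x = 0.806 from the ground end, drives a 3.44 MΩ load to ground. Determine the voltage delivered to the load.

Lower segment x·R_p = 5.602 MΩ; upper segment (1−x)·R_p = 1.348 MΩ.
R_L loads the lower segment: effective lower R = 2.131 MΩ.
Then V_out = V_s · 2.131/(1.348 + 2.131) = 12.56 V.
(Unloaded: V_out = x·V_s = 16.5 V.)

V_out ≈ 12.6 V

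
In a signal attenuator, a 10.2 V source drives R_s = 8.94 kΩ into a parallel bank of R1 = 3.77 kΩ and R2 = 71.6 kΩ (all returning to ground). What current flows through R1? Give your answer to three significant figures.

Combine the parallel branches: R_p = (1/3.77 + 1/71.6)⁻¹ = 3.581 kΩ.
Node voltage V_A = V_in · R_p/(R_s + R_p) = 10.2 × 0.2860 = 2.917 V.
I(R1) = V_A / R1 = 2.917/3.77 = 0.7739 mA.

I ≈ 0.774 mA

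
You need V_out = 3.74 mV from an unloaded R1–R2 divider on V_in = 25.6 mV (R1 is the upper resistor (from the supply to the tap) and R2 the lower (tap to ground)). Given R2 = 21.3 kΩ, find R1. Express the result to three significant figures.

The divider ratio is R2/(R1+R2) = 3.74/25.6 = 0.1461.
Rearranging, R1 = R2·(1−k)/k = 21.3 × 5.845 = 124.5 kΩ.

R1 ≈ 124 kΩ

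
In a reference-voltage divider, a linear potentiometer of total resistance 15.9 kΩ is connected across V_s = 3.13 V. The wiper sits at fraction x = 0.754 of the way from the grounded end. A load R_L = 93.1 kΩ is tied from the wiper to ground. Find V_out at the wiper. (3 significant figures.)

Split the track: R_lower = x·R_p = 11.99 kΩ, R_upper = (1−x)·R_p = 3.911 kΩ.
(x·R_p) ‖ R_L = 10.62 kΩ.
Then V_out = V_s · 10.62/(3.911 + 10.62) = 2.288 V.

V_out ≈ 2.29 V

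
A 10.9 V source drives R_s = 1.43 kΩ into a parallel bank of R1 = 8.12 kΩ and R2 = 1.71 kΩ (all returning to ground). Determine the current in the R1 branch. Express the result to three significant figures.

I ≈ 0.667 mA

Combine the parallel branches: R_p = (1/8.12 + 1/1.71)⁻¹ = 1.413 kΩ.
V_A = 10.9 × 1.413/2.843 = 5.417 V.
Branch current I = V_A/R1 = 5.417/8.12 = 0.6671 mA.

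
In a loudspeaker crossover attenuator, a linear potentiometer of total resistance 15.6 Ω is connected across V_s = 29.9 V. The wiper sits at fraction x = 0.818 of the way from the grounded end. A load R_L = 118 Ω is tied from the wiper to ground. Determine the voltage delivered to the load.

Split the track: R_lower = x·R_p = 12.76 Ω, R_upper = (1−x)·R_p = 2.839 Ω.
R_L loads the lower segment: effective lower R = 11.52 Ω.
Then V_out = V_s · 11.52/(2.839 + 11.52) = 23.99 V.

V_out ≈ 24.0 V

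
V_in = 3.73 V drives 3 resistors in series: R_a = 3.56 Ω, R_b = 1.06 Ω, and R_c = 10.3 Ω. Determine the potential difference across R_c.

Total series resistance ΣR = 3.56 + 1.06 + 10.3 = 14.92 Ω.
Voltage divider: V = V_in · (10.30 / 14.92) = 3.73 × 0.6903 = 2.575 V.

V ≈ 2.58 V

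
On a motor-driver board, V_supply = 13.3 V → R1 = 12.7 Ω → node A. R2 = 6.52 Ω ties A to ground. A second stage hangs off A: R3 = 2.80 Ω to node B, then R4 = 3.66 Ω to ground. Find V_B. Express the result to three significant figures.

V_B ≈ 1.53 V

Looking into the second stage from A: R3 + R4 = 6.460 Ω appears in parallel with R2.
Effective lower resistance at A: R2 ‖ 6.460 = 3.245 Ω.
V_A = 13.3 × 3.245/(12.7 + 3.245) = 2.707 V.
V_B = V_A × 0.5666 = 1.533 V.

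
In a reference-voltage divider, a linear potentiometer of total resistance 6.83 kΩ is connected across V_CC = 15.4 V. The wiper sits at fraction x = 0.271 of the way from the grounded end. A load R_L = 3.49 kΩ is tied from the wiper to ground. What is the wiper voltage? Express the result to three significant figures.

Split the track: R_lower = x·R_p = 1.851 kΩ, R_upper = (1−x)·R_p = 4.979 kΩ.
(x·R_p) ‖ R_L = 1.209 kΩ.
Then V_out = V_CC · 1.209/(4.979 + 1.209) = 3.010 V.

V_out ≈ 3.01 V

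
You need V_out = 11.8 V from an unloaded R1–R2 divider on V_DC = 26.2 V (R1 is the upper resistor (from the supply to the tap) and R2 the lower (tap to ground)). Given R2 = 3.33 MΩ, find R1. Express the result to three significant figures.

Required fraction k = V_out/V_DC = 0.4504.
R1 = R2·(1/k − 1) = 3.33 × 1.220 = 4.064 MΩ.

R1 ≈ 4.06 MΩ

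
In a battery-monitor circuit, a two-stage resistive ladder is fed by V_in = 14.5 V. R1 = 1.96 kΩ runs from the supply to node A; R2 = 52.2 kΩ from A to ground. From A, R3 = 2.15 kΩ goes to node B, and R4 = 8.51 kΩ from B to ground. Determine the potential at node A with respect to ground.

Looking into the second stage from A: R3 + R4 = 10.66 kΩ appears in parallel with R2.
R2 ‖ (R3+R4) = 8.852 kΩ.
So V_A = 14.5 × 0.8187 = 11.87 V.

V_A ≈ 11.9 V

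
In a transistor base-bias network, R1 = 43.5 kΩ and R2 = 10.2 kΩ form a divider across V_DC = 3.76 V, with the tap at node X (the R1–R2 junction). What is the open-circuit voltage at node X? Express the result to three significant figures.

With X open, the divider is unloaded: V_th = 3.76 × 10.2/53.70 = 0.7142 V.

V_th ≈ 0.714 V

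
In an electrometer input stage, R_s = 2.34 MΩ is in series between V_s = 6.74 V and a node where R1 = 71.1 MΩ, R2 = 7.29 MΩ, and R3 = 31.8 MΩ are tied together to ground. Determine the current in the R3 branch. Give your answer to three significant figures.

I ≈ 0.148 µA

Combine the parallel branches: R_p = (1/71.1 + 1/7.29 + 1/31.8)⁻¹ = 5.474 MΩ.
V_A = 6.74 × 5.474/7.814 = 4.722 V.
I(R3) = V_A / R3 = 4.722/31.8 = 0.1485 µA.
(Equivalently: I_total = 0.8626 µA, then current-divider fraction G_k/ΣG = 0.1721.)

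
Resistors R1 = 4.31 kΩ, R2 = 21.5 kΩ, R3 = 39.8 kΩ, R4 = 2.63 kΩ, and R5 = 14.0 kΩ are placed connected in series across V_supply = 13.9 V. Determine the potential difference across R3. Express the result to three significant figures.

Total series resistance ΣR = 4.31 + 21.5 + 39.8 + 2.63 + 14.0 = 82.24 kΩ.
By the voltage-divider rule, V = 13.9 × 39.80/82.24 = 6.727 V.

V ≈ 6.73 V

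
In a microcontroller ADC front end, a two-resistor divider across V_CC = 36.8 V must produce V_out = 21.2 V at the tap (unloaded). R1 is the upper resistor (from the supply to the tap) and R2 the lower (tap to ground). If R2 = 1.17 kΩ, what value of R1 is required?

The divider ratio is R2/(R1+R2) = 21.2/36.8 = 0.5761.
R1 = R2·(1/k − 1) = 1.17 × 0.7358 = 0.8609 kΩ.

R1 ≈ 0.861 kΩ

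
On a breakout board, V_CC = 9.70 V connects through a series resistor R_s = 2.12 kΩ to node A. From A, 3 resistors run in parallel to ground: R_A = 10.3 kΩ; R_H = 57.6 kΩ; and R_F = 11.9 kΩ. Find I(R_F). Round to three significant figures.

I ≈ 0.574 mA

Parallel bank: R_p = 1/(1/10.3 + 1/57.6 + 1/11.9) = 5.038 kΩ.
V_A = 9.70 × 5.038/7.158 = 6.827 V.
Branch current I = V_A/R_F = 6.827/11.9 = 0.5737 mA.
(Equivalently: I_total = 1.355 mA, then current-divider fraction G_k/ΣG = 0.4234.)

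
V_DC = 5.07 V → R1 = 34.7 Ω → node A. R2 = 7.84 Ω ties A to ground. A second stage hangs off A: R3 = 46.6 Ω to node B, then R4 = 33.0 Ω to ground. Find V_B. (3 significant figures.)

Node A sees R2 in parallel with the series input of stage 2, R3 + R4 = 79.60 Ω.
R2 ‖ (R3+R4) = 7.137 Ω.
First divider: V_A = V_DC · 7.137/(34.7 + 7.137) = 0.8649 V.
Then the unloaded second divider: V_B = V_A × R4/(R3+R4) = 0.8649 × 0.4146 = 0.3586 V.

V_B ≈ 0.359 V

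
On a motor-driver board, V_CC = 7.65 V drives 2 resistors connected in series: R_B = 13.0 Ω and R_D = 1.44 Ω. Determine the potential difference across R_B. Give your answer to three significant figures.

ΣR = 13.0 + 1.44 = 14.44 Ω.
Voltage divider: V = V_CC · (13.00 / 14.44) = 7.65 × 0.9003 = 6.887 V.

V ≈ 6.89 V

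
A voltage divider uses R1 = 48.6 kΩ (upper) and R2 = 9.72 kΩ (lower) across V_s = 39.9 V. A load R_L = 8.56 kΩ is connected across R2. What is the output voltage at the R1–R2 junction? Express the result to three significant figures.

First combine the lower leg with the load: R2 ‖ R_L = 4.552 kΩ.
Now apply the divider: V_out = 39.9 × 0.08563 = 3.417 V.

V_out ≈ 3.42 V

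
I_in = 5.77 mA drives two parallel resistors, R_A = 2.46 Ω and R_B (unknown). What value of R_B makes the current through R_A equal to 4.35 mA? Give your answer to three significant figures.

In a two-way split, I_A/I_in = R_B/(R_A + R_B).
4.35/5.77 = R_B/(R_A + R_B) → R_B = R_A · (0.7539)/(1 − 0.7539) = 2.46 × 3.063 = 7.536 Ω.

R_B ≈ 7.54 Ω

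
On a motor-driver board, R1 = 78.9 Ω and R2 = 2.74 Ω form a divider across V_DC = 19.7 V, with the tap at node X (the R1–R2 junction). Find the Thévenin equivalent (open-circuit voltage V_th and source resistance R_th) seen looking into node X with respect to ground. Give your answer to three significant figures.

V_th ≈ 0.661 V, R_th ≈ 2.65 Ω

With X open, the divider is unloaded: V_th = 19.7 × 2.74/81.64 = 0.6612 V.
Zeroing V_DC shorts the top of R1 to ground, so R_th = R1 ‖ R2 = 2.648 Ω.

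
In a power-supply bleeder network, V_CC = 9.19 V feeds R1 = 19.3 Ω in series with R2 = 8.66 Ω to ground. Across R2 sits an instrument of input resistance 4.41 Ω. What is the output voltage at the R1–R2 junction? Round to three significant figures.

V_out ≈ 1.21 V

First combine the lower leg with the load: R2 ‖ R_L = 2.922 Ω.
Now apply the divider: V_out = 9.19 × 0.1315 = 1.208 V.
(Unloaded it would be 2.85 V; the load pulls it down.)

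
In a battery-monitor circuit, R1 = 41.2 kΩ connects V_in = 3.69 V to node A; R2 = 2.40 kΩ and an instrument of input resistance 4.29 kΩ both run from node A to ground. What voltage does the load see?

R2 ‖ R_L = (2.40 × 4.29)/(2.40 + 4.29) = 1.539 kΩ.
Voltage divider with the loaded lower leg: V_out = 3.69 × 1.539/(41.2 + 1.539) = 3.69 × 0.03601 = 0.1329 V.

V_out ≈ 0.133 V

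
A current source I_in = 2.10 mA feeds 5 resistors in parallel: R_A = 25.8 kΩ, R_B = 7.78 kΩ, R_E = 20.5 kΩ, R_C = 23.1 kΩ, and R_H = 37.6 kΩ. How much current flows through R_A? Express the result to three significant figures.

Conductances: ΣG = 1/25.8 + 1/7.78 + 1/20.5 + 1/23.1 + 1/37.6 = 0.2860 (1/kΩ).
By the current-divider rule, I = I_in · G_k/ΣG = 2.10 × 0.1355 = 0.2846 mA.

I ≈ 0.285 mA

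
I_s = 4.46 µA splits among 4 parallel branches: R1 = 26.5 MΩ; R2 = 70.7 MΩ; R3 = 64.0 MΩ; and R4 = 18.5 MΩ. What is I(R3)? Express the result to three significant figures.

Total conductance ΣG = 1/26.5 + 1/70.7 + 1/64.0 + 1/18.5 = 0.1216 (units of 1/MΩ).
Current divider: I(R3) = I_s · G_k/ΣG = 4.46 × (0.01562/0.1216) = 4.46 × 0.1285 = 0.5733 µA.

I ≈ 0.573 µA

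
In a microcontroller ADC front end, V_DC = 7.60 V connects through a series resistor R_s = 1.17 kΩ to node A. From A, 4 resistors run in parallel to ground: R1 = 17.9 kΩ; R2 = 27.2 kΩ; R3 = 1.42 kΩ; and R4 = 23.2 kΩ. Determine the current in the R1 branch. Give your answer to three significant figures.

I ≈ 0.214 mA

Combine the parallel branches: R_p = (1/17.9 + 1/27.2 + 1/1.42 + 1/23.2)⁻¹ = 1.191 kΩ.
Node voltage V_A = V_DC · R_p/(R_s + R_p) = 7.60 × 0.5043 = 3.833 V.
Branch current I = V_A/R1 = 3.833/17.9 = 0.2141 mA.
(Check via current divider: I_total = 3.220 mA; share G_k/ΣG = 0.06651 → same result.)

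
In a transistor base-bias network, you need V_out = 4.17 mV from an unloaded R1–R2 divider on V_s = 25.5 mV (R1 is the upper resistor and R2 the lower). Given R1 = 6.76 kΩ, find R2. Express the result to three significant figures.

R2 ≈ 1.32 kΩ

Required fraction k = V_out/V_s = 0.1635.
Rearranging, R2 = R1·k/(1−k) = 6.76 × 0.1955 = 1.322 kΩ.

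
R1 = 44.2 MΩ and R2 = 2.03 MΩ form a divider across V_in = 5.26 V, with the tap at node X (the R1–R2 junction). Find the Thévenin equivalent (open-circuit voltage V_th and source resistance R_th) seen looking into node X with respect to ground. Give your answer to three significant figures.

V_th ≈ 0.231 V, R_th ≈ 1.94 MΩ

With X open, the divider is unloaded: V_th = 5.26 × 2.03/46.23 = 0.2310 V.
With V_in suppressed (replaced by a short), R_th = R1 ‖ R2 = (44.20 × 2.03)/(44.20 + 2.03) = 1.941 MΩ.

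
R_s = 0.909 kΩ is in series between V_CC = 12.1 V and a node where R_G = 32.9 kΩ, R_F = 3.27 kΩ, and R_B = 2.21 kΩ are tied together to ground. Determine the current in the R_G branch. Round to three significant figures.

I ≈ 0.214 mA

Equivalent of the parallel group: R_p = 1.268 kΩ.
V_A = 12.1 × 1.268/2.177 = 7.047 V.
Branch current I = V_A/R_G = 7.047/32.9 = 0.2142 mA.
(Equivalently: I_total = 5.558 mA, then current-divider fraction G_k/ΣG = 0.03854.)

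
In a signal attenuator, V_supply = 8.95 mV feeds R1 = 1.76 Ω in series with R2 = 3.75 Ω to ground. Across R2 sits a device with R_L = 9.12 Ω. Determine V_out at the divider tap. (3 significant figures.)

The load sits in parallel with R2, giving an effective lower resistance R2' = R2·R_L/(R2+R_L) = 2.657 Ω.
Then V_out = V_supply · R2'/(R1 + R2') = 8.95 × 2.657/4.417 = 5.384 mV.

V_out ≈ 5.38 mV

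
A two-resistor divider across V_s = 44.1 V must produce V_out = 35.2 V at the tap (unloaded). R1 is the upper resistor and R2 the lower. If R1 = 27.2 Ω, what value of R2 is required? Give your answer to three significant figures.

V_out/V_s = R2/(R1+R2) = 0.7982.
Rearranging, R2 = R1·k/(1−k) = 27.2 × 3.955 = 107.6 Ω.

R2 ≈ 108 Ω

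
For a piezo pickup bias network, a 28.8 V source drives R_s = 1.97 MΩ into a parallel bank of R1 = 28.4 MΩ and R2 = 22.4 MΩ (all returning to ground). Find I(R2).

I ≈ 1.11 µA

Parallel bank: R_p = 1/(1/28.4 + 1/22.4) = 12.52 MΩ.
Node voltage V_A = V_supply · R_p/(R_s + R_p) = 28.8 × 0.8641 = 24.89 V.
I(R2) = V_A / R2 = 24.89/22.4 = 1.111 µA.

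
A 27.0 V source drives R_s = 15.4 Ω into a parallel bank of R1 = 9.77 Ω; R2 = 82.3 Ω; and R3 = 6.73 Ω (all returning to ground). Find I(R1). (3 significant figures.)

I ≈ 0.547 A

Combine the parallel branches: R_p = (1/9.77 + 1/82.3 + 1/6.73)⁻¹ = 3.801 Ω.
Node voltage V_A = V_supply · R_p/(R_s + R_p) = 27.0 × 0.1980 = 5.345 V.
I(R1) = V_A / R1 = 5.345/9.77 = 0.5471 A.
(Equivalently: I_total = 1.406 A, then current-divider fraction G_k/ΣG = 0.3890.)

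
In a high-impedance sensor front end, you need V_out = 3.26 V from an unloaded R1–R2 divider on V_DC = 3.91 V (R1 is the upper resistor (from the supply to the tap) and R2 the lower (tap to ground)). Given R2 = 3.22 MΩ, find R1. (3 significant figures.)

R1 ≈ 0.642 MΩ

The divider ratio is R2/(R1+R2) = 3.26/3.91 = 0.8338.
Rearranging, R1 = R2·(1−k)/k = 3.22 × 0.1994 = 0.6420 MΩ.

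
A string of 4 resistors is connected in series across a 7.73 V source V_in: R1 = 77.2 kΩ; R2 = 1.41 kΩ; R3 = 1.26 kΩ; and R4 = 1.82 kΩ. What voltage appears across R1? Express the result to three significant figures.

V ≈ 7.31 V

ΣR = 77.2 + 1.41 + 1.26 + 1.82 = 81.69 kΩ.
V = V_in · R/ΣR = 7.73 × 0.9450 = 7.305 V.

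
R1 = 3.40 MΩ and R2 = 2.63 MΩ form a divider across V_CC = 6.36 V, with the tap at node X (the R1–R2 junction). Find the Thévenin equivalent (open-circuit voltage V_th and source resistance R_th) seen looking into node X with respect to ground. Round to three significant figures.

V_th ≈ 2.77 V, R_th ≈ 1.48 MΩ

With X open, the divider is unloaded: V_th = 6.36 × 2.63/6.030 = 2.774 V.
Zeroing V_CC shorts the top of R1 to ground, so R_th = R1 ‖ R2 = 1.483 MΩ.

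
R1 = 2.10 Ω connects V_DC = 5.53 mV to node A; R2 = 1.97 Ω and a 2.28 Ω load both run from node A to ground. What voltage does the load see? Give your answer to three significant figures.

V_out ≈ 1.85 mV

The load sits in parallel with R2, giving an effective lower resistance R2' = R2·R_L/(R2+R_L) = 1.057 Ω.
Now apply the divider: V_out = 5.53 × 0.3348 = 1.851 mV.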